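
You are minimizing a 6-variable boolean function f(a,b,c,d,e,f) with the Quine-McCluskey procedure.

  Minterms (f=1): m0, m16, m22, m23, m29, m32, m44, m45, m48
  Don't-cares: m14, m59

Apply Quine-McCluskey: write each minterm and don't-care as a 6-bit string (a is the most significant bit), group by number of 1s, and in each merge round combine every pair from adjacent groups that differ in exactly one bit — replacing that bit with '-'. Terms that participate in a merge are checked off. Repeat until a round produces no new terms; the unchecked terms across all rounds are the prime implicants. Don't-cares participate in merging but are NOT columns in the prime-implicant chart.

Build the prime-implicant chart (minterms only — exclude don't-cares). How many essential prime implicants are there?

4

size-2^0 implicants → 000000(✓)  001110  010000(✓)  010110(✓)  010111(✓)  011101  100000(✓)  101100(✓)  101101(✓)  110000(✓)  111011
size-2^1 implicants → -00000(✓)  -10000(✓)  0-0000(✓)  01011-  1-0000(✓)  10110-
size-2^2 implicants → --0000
Unchecked terms (primes): --0000, 001110, 01011-, 011101, 10110-, 111011
Minterm coverage:
  m0 ⊆ --0000 [E]
  m16 ⊆ --0000 [E]
  m22 ⊆ 01011- [E]
  m23 ⊆ 01011- [E]
  m29 ⊆ 011101 [E]
  m32 ⊆ --0000 [E]
  m44 ⊆ 10110- [E]
  m45 ⊆ 10110- [E]
  m48 ⊆ --0000 [E]
E = {--0000, 01011-, 011101, 10110-}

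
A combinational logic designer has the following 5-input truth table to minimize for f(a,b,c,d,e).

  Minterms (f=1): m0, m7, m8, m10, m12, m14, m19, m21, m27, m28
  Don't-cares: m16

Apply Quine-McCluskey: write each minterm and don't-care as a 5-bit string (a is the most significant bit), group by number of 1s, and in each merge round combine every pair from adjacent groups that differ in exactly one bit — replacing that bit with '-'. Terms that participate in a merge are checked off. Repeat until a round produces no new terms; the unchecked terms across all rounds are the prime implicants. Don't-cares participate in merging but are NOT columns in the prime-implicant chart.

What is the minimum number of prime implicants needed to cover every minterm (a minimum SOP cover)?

6

size-2^0 implicants → 00000(✓)  00111  01000(✓)  01010(✓)  01100(✓)  01110(✓)  10000(✓)  10011(✓)  10101  11011(✓)  11100(✓)
size-2^1 implicants → -0000  -1100  0-000  01-00(✓)  01-10(✓)  010-0(✓)  011-0(✓)  1-011
size-2^2 implicants → 01--0
Unchecked terms (primes): -0000, -1100, 0-000, 00111, 01--0, 1-011, 10101
Minterm coverage:
  m0 ⊆ -0000,0-000
  m7 ⊆ 00111 [E]
  m8 ⊆ 0-000,01--0
  m10 ⊆ 01--0 [E]
  m12 ⊆ -1100,01--0
  m14 ⊆ 01--0 [E]
  m19 ⊆ 1-011 [E]
  m21 ⊆ 10101 [E]
  m27 ⊆ 1-011 [E]
  m28 ⊆ -1100 [E]
E = {-1100, 00111, 01--0, 1-011, 10101}
Petrick residual → -0000
Cover = b'c'd'e' + bcd'e' + a'b'cde + a'be' + ac'de + ab'cd'e  |cover|=6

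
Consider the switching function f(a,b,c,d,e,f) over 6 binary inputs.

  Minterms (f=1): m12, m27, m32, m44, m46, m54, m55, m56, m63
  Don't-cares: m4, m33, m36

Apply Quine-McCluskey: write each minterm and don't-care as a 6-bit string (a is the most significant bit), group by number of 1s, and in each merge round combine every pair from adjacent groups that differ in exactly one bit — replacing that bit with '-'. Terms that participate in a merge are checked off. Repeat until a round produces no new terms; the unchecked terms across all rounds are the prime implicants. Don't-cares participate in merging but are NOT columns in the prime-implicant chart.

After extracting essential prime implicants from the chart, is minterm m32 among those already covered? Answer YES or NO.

NO

size-2^0 implicants → 000100(✓)  001100(✓)  011011  100000(✓)  100001(✓)  100100(✓)  101100(✓)  101110(✓)  110110(✓)  110111(✓)  111000  111111(✓)
size-2^1 implicants → -00100(✓)  -01100(✓)  00-100(✓)  10-100(✓)  100-00  10000-  1011-0  11-111  11011-
size-2^2 implicants → -0-100
Unchecked terms (primes): -0-100, 011011, 100-00, 10000-, 1011-0, 11-111, 11011-, 111000
Minterm coverage:
  m12 ⊆ -0-100 [E]
  m27 ⊆ 011011 [E]
  m32 ⊆ 100-00,10000-
  m44 ⊆ -0-100,1011-0
  m46 ⊆ 1011-0 [E]
  m54 ⊆ 11011- [E]
  m55 ⊆ 11-111,11011-
  m56 ⊆ 111000 [E]
  m63 ⊆ 11-111 [E]
E = {-0-100, 011011, 1011-0, 11-111, 11011-, 111000}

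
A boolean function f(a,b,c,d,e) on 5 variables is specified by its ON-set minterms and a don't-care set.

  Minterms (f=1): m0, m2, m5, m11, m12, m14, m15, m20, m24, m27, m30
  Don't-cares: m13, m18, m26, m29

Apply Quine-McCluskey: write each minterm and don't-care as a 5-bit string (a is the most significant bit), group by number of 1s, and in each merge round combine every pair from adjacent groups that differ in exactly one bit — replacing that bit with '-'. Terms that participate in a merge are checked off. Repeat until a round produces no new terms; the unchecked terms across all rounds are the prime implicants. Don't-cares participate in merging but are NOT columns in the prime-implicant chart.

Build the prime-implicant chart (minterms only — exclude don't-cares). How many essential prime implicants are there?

5

Round 0: 00000✓ 00010✓ 00101✓ 01011✓ 01100✓ 01101✓ 01110✓ 01111✓ 10010✓ 10100 11000✓ 11010✓ 11011✓ 11101✓ 11110✓
Round 1: -0010 -1011 -1101 -1110 0-101 000-0 01-11 011-0✓ 011-1✓ 0110-✓ 0111-✓ 1-010 11-10 110-0 1101-
Round 2: 011--
PIs = {-0010, -1011, -1101, -1110, 0-101, 000-0, 01-11, 011--, 1-010, 10100, 11-10, 110-0, 1101-}
Coverage chart:
  m0: 000-0 ←essential
  m2: -0010,000-0
  m5: 0-101 ←essential
  m11: -1011,01-11
  m12: 011-- ←essential
  m14: -1110,011--
  m15: 01-11,011--
  m20: 10100 ←essential
  m24: 110-0 ←essential
  m27: -1011,1101-
  m30: -1110,11-10
Essential: 0-101, 000-0, 011--, 10100, 110-0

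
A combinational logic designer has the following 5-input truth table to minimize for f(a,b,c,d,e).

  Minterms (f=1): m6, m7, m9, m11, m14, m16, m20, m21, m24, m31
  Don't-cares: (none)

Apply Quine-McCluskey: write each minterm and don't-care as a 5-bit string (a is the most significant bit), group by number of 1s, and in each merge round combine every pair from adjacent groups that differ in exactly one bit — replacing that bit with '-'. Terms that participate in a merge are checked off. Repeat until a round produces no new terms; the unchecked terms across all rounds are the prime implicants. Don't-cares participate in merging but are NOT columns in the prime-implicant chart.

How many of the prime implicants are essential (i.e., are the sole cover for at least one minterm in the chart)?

size-2^0 implicants → 00110(✓)  00111(✓)  01001(✓)  01011(✓)  01110(✓)  10000(✓)  10100(✓)  10101(✓)  11000(✓)  11111
size-2^1 implicants → 0-110  0011-  010-1  1-000  10-00  1010-
Unchecked terms (primes): 0-110, 0011-, 010-1, 1-000, 10-00, 1010-, 11111
Minterm coverage:
  m6 ⊆ 0-110,0011-
  m7 ⊆ 0011- [E]
  m9 ⊆ 010-1 [E]
  m11 ⊆ 010-1 [E]
  m14 ⊆ 0-110 [E]
  m16 ⊆ 1-000,10-00
  m20 ⊆ 10-00,1010-
  m21 ⊆ 1010- [E]
  m24 ⊆ 1-000 [E]
  m31 ⊆ 11111 [E]
E = {0-110, 0011-, 010-1, 1-000, 1010-, 11111}

6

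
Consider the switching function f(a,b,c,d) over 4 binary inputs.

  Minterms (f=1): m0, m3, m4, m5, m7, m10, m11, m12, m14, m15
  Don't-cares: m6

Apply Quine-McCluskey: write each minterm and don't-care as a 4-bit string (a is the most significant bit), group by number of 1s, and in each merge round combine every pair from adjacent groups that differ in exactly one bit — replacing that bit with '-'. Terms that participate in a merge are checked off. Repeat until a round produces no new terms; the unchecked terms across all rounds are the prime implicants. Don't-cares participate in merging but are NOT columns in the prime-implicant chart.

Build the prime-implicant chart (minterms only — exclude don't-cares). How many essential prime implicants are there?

5

[col 0] 0000*, 0011*, 0100*, 0101*, 0110*, 0111*, 1010*, 1011*, 1100*, 1110*, 1111*
[col 1] -011*, -100*, -110*, -111*, 0-00, 0-11*, 01-0*, 01-1*, 010-*, 011-*, 1-10*, 1-11*, 101-*, 11-0*, 111-*
[col 2] --11, -1-0, -11-, 01--, 1-1-
Prime implicants: --11, -1-0, -11-, 0-00, 01--, 1-1-
PI chart (minterm → PIs covering it):
  0 | 0-00  (sole → essential)
  3 | --11  (sole → essential)
  4 | -1-0,0-00,01--
  5 | 01--  (sole → essential)
  7 | --11,-11-,01--
  10 | 1-1-  (sole → essential)
  11 | --11,1-1-
  12 | -1-0  (sole → essential)
  14 | -1-0,-11-,1-1-
  15 | --11,-11-,1-1-
Essential prime implicants: --11, -1-0, 0-00, 01--, 1-1-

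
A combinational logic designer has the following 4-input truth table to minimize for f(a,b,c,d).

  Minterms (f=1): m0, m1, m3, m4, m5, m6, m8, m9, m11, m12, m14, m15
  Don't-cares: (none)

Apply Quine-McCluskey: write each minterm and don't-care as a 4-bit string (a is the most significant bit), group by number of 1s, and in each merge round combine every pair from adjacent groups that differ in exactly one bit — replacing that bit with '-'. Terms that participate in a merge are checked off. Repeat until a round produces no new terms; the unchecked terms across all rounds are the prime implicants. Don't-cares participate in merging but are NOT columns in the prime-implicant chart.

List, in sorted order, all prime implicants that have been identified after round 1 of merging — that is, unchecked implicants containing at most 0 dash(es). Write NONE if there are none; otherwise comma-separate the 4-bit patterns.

Round 0: 0000✓ 0001✓ 0011✓ 0100✓ 0101✓ 0110✓ 1000✓ 1001✓ 1011✓ 1100✓ 1110✓ 1111✓
Round 1: -000✓ -001✓ -011✓ -100✓ -110✓ 0-00✓ 0-01✓ 00-1✓ 000-✓ 01-0✓ 010-✓ 1-00✓ 1-11 10-1✓ 100-✓ 11-0✓ 111-
Round 2: --00 -0-1 -00- -1-0 0-0-
PIs = {--00, -0-1, -00-, -1-0, 0-0-, 1-11, 111-}

NONE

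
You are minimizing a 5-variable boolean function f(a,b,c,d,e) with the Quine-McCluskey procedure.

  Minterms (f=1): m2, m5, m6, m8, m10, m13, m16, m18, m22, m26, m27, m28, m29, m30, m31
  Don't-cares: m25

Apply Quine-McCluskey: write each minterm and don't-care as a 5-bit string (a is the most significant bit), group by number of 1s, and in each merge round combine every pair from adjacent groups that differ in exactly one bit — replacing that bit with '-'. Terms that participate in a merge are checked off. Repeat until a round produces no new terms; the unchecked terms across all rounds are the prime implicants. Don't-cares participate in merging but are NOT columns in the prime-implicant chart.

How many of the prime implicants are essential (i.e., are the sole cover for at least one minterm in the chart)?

5

[col 0] 00010*, 00101*, 00110*, 01000*, 01010*, 01101*, 10000*, 10010*, 10110*, 11001*, 11010*, 11011*, 11100*, 11101*, 11110*, 11111*
[col 1] -0010*, -0110*, -1010*, -1101, 0-010*, 0-101, 00-10*, 010-0, 1-010*, 1-110*, 10-10*, 100-0, 11-01*, 11-10*, 11-11*, 110-1*, 1101-*, 111-0*, 111-1*, 1110-*, 1111-*
[col 2] --010, -0-10, 1--10, 11--1, 11-1-, 111--
Prime implicants: --010, -0-10, -1101, 0-101, 010-0, 1--10, 100-0, 11--1, 11-1-, 111--
PI chart (minterm → PIs covering it):
  2 | --010,-0-10
  5 | 0-101  (sole → essential)
  6 | -0-10  (sole → essential)
  8 | 010-0  (sole → essential)
  10 | --010,010-0
  13 | -1101,0-101
  16 | 100-0  (sole → essential)
  18 | --010,-0-10,1--10,100-0
  22 | -0-10,1--10
  26 | --010,1--10,11-1-
  27 | 11--1,11-1-
  28 | 111--  (sole → essential)
  29 | -1101,11--1,111--
  30 | 1--10,11-1-,111--
  31 | 11--1,11-1-,111--
Essential prime implicants: -0-10, 0-101, 010-0, 100-0, 111--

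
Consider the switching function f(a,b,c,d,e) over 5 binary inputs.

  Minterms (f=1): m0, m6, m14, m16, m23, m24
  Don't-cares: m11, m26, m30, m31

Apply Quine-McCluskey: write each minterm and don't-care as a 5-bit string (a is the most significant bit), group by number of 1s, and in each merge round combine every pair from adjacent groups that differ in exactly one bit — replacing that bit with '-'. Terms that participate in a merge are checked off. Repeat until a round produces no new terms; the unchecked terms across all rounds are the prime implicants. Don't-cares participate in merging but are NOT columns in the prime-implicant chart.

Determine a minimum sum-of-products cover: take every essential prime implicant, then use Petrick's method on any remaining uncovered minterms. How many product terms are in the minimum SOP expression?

4

[col 0] 00000*, 00110*, 01011, 01110*, 10000*, 10111*, 11000*, 11010*, 11110*, 11111*
[col 1] -0000, -1110, 0-110, 1-000, 1-111, 11-10, 110-0, 1111-
Prime implicants: -0000, -1110, 0-110, 01011, 1-000, 1-111, 11-10, 110-0, 1111-
PI chart (minterm → PIs covering it):
  0 | -0000  (sole → essential)
  6 | 0-110  (sole → essential)
  14 | -1110,0-110
  16 | -0000,1-000
  23 | 1-111  (sole → essential)
  24 | 1-000,110-0
Essential prime implicants: -0000, 0-110, 1-111
Petrick residual → 1-000
Minimum SOP uses 4 PIs: b'c'd'e' + a'cde' + ac'd'e' + acde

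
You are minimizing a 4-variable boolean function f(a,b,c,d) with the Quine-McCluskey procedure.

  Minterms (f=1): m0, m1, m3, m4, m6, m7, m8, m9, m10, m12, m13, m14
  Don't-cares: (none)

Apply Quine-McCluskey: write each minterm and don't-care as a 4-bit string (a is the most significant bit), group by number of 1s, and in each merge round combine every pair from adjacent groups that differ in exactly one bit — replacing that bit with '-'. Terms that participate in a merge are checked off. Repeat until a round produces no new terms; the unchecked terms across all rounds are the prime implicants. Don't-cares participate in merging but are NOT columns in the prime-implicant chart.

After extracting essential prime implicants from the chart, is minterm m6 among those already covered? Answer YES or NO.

[col 0] 0000*, 0001*, 0011*, 0100*, 0110*, 0111*, 1000*, 1001*, 1010*, 1100*, 1101*, 1110*
[col 1] -000*, -001*, -100*, -110*, 0-00*, 0-11, 00-1, 000-*, 01-0*, 011-, 1-00*, 1-01*, 1-10*, 10-0*, 100-*, 11-0*, 110-*
[col 2] --00, -00-, -1-0, 1--0, 1-0-
Prime implicants: --00, -00-, -1-0, 0-11, 00-1, 011-, 1--0, 1-0-
PI chart (minterm → PIs covering it):
  0 | --00,-00-
  1 | -00-,00-1
  3 | 0-11,00-1
  4 | --00,-1-0
  6 | -1-0,011-
  7 | 0-11,011-
  8 | --00,-00-,1--0,1-0-
  9 | -00-,1-0-
  10 | 1--0  (sole → essential)
  12 | --00,-1-0,1--0,1-0-
  13 | 1-0-  (sole → essential)
  14 | -1-0,1--0
Essential prime implicants: 1--0, 1-0-

NO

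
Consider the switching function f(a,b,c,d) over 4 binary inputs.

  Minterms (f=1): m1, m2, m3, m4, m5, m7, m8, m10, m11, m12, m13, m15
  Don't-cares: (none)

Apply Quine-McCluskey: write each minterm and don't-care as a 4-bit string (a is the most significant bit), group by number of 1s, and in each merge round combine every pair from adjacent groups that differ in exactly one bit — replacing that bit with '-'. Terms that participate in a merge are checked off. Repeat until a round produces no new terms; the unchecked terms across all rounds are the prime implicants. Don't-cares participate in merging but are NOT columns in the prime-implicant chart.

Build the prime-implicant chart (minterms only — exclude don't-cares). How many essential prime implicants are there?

3

Round 0: 0001✓ 0010✓ 0011✓ 0100✓ 0101✓ 0111✓ 1000✓ 1010✓ 1011✓ 1100✓ 1101✓ 1111✓
Round 1: -010✓ -011✓ -100✓ -101✓ -111✓ 0-01✓ 0-11✓ 00-1✓ 001-✓ 01-1✓ 010-✓ 1-00 1-11✓ 10-0 101-✓ 11-1✓ 110-✓
Round 2: --11 -01- -1-1 -10- 0--1
PIs = {--11, -01-, -1-1, -10-, 0--1, 1-00, 10-0}
Coverage chart:
  m1: 0--1 ←essential
  m2: -01- ←essential
  m3: --11,-01-,0--1
  m4: -10- ←essential
  m5: -1-1,-10-,0--1
  m7: --11,-1-1,0--1
  m8: 1-00,10-0
  m10: -01-,10-0
  m11: --11,-01-
  m12: -10-,1-00
  m13: -1-1,-10-
  m15: --11,-1-1
Essential: -01-, -10-, 0--1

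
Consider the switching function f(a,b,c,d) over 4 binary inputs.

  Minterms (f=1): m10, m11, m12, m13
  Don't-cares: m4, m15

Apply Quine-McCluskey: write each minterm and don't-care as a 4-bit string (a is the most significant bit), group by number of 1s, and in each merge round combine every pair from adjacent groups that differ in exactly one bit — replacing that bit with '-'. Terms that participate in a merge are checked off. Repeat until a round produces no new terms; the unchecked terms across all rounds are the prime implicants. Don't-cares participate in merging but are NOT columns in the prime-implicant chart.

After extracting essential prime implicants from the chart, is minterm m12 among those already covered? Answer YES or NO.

NO

[col 0] 0100*, 1010*, 1011*, 1100*, 1101*, 1111*
[col 1] -100, 1-11, 101-, 11-1, 110-
Prime implicants: -100, 1-11, 101-, 11-1, 110-
PI chart (minterm → PIs covering it):
  10 | 101-  (sole → essential)
  11 | 1-11,101-
  12 | -100,110-
  13 | 11-1,110-
Essential prime implicants: 101-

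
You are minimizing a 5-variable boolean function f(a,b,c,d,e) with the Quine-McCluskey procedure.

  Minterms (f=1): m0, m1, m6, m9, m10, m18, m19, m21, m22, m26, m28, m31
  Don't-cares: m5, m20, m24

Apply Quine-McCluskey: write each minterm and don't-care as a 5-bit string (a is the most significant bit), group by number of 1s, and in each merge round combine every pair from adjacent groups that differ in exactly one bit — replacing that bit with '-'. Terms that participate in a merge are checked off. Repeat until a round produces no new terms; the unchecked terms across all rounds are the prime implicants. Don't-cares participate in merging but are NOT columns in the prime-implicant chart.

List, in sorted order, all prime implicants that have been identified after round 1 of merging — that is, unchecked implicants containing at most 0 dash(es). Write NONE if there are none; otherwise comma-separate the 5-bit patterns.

11111

Round 0: 00000✓ 00001✓ 00101✓ 00110✓ 01001✓ 01010✓ 10010✓ 10011✓ 10100✓ 10101✓ 10110✓ 11000✓ 11010✓ 11100✓ 11111
Round 1: -0101 -0110 -1010 0-001 00-01 0000- 1-010 1-100 10-10 1001- 101-0 1010- 11-00 110-0
PIs = {-0101, -0110, -1010, 0-001, 00-01, 0000-, 1-010, 1-100, 10-10, 1001-, 101-0, 1010-, 11-00, 110-0, 11111}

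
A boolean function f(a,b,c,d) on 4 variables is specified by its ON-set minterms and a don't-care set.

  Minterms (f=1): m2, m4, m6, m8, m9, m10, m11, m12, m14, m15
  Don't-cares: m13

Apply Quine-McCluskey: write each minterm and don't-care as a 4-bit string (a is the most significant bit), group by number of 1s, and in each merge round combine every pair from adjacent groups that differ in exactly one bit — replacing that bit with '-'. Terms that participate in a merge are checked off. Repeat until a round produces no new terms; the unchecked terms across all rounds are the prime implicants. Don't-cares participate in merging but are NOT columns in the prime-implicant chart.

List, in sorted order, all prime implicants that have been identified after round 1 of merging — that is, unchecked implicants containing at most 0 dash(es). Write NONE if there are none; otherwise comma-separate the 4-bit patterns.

NONE

size-2^0 implicants → 0010(✓)  0100(✓)  0110(✓)  1000(✓)  1001(✓)  1010(✓)  1011(✓)  1100(✓)  1101(✓)  1110(✓)  1111(✓)
size-2^1 implicants → -010(✓)  -100(✓)  -110(✓)  0-10(✓)  01-0(✓)  1-00(✓)  1-01(✓)  1-10(✓)  1-11(✓)  10-0(✓)  10-1(✓)  100-(✓)  101-(✓)  11-0(✓)  11-1(✓)  110-(✓)  111-(✓)
size-2^2 implicants → --10  -1-0  1--0(✓)  1--1(✓)  1-0-(✓)  1-1-(✓)  10--(✓)  11--(✓)
size-2^3 implicants → 1---
Unchecked terms (primes): --10, -1-0, 1---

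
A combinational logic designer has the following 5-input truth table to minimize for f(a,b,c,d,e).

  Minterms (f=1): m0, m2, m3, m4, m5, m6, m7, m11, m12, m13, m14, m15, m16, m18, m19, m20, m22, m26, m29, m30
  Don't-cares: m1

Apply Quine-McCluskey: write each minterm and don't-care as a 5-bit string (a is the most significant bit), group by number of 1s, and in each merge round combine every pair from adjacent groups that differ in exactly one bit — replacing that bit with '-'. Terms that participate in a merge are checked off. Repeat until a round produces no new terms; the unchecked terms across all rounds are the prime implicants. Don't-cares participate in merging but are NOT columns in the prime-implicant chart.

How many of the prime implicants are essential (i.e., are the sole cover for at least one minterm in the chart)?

6

Round 0: 00000✓ 00001✓ 00010✓ 00011✓ 00100✓ 00101✓ 00110✓ 00111✓ 01011✓ 01100✓ 01101✓ 01110✓ 01111✓ 10000✓ 10010✓ 10011✓ 10100✓ 10110✓ 11010✓ 11101✓ 11110✓
Round 1: -0000✓ -0010✓ -0011✓ -0100✓ -0110✓ -1101 -1110✓ 0-011✓ 0-100✓ 0-101✓ 0-110✓ 0-111✓ 00-00✓ 00-01✓ 00-10✓ 00-11✓ 000-0✓ 000-1✓ 0000-✓ 0001-✓ 001-0✓ 001-1✓ 0010-✓ 0011-✓ 01-11✓ 011-0✓ 011-1✓ 0110-✓ 0111-✓ 1-010✓ 1-110✓ 10-00✓ 10-10✓ 100-0✓ 1001-✓ 101-0✓ 11-10✓
Round 2: --110 -0-00✓ -0-10✓ -00-0✓ -001- -01-0✓ 0--11 0-1-0✓ 0-1-1✓ 0-10-✓ 0-11-✓ 00--0✓ 00--1✓ 00-0-✓ 00-1-✓ 000--✓ 001--✓ 011--✓ 1--10 10--0✓
Round 3: -0--0 0-1-- 00---
PIs = {--110, -0--0, -001-, -1101, 0--11, 0-1--, 00---, 1--10}
Coverage chart:
  m0: -0--0,00---
  m2: -0--0,-001-,00---
  m3: -001-,0--11,00---
  m4: -0--0,0-1--,00---
  m5: 0-1--,00---
  m6: --110,-0--0,0-1--,00---
  m7: 0--11,0-1--,00---
  m11: 0--11 ←essential
  m12: 0-1-- ←essential
  m13: -1101,0-1--
  m14: --110,0-1--
  m15: 0--11,0-1--
  m16: -0--0 ←essential
  m18: -0--0,-001-,1--10
  m19: -001- ←essential
  m20: -0--0 ←essential
  m22: --110,-0--0,1--10
  m26: 1--10 ←essential
  m29: -1101 ←essential
  m30: --110,1--10
Essential: -0--0, -001-, -1101, 0--11, 0-1--, 1--10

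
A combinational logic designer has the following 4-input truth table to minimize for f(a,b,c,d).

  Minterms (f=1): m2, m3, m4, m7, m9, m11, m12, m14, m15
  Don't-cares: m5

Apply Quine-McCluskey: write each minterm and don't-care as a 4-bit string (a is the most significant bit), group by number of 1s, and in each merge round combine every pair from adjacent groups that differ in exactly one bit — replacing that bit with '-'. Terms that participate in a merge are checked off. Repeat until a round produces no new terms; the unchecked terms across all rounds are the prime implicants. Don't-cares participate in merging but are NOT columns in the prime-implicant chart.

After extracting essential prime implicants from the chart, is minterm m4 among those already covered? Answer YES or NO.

Round 0: 0010✓ 0011✓ 0100✓ 0101✓ 0111✓ 1001✓ 1011✓ 1100✓ 1110✓ 1111✓
Round 1: -011✓ -100 -111✓ 0-11✓ 001- 01-1 010- 1-11✓ 10-1 11-0 111-
Round 2: --11
PIs = {--11, -100, 001-, 01-1, 010-, 10-1, 11-0, 111-}
Coverage chart:
  m2: 001- ←essential
  m3: --11,001-
  m4: -100,010-
  m7: --11,01-1
  m9: 10-1 ←essential
  m11: --11,10-1
  m12: -100,11-0
  m14: 11-0,111-
  m15: --11,111-
Essential: 001-, 10-1

NO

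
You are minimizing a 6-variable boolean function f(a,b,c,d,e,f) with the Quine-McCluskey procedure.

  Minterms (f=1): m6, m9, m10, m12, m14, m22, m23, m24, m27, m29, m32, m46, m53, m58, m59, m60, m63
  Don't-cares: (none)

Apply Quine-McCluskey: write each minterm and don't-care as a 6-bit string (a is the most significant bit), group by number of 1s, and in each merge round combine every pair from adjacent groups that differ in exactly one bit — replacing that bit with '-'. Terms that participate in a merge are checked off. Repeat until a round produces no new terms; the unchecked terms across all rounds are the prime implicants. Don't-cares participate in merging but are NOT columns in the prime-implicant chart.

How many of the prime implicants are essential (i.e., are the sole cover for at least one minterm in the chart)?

[col 0] 000110*, 001001, 001010*, 001100*, 001110*, 010110*, 010111*, 011000, 011011*, 011101, 100000, 101110*, 110101, 111010*, 111011*, 111100, 111111*
[col 1] -01110, -11011, 0-0110, 00-110, 001-10, 0011-0, 01011-, 111-11, 11101-
Prime implicants: -01110, -11011, 0-0110, 00-110, 001-10, 001001, 0011-0, 01011-, 011000, 011101, 100000, 110101, 111-11, 11101-, 111100
PI chart (minterm → PIs covering it):
  6 | 0-0110,00-110
  9 | 001001  (sole → essential)
  10 | 001-10  (sole → essential)
  12 | 0011-0  (sole → essential)
  14 | -01110,00-110,001-10,0011-0
  22 | 0-0110,01011-
  23 | 01011-  (sole → essential)
  24 | 011000  (sole → essential)
  27 | -11011  (sole → essential)
  29 | 011101  (sole → essential)
  32 | 100000  (sole → essential)
  46 | -01110  (sole → essential)
  53 | 110101  (sole → essential)
  58 | 11101-  (sole → essential)
  59 | -11011,111-11,11101-
  60 | 111100  (sole → essential)
  63 | 111-11  (sole → essential)
Essential prime implicants: -01110, -11011, 001-10, 001001, 0011-0, 01011-, 011000, 011101, 100000, 110101, 111-11, 11101-, 111100

13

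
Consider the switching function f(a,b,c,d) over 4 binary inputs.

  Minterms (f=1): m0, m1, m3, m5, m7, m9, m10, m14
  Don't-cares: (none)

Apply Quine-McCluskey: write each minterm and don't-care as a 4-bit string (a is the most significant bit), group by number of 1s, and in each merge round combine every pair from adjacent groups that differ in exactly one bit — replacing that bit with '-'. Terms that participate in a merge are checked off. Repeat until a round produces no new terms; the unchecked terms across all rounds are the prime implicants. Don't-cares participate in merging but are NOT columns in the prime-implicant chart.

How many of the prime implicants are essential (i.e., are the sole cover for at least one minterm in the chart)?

4

[col 0] 0000*, 0001*, 0011*, 0101*, 0111*, 1001*, 1010*, 1110*
[col 1] -001, 0-01*, 0-11*, 00-1*, 000-, 01-1*, 1-10
[col 2] 0--1
Prime implicants: -001, 0--1, 000-, 1-10
PI chart (minterm → PIs covering it):
  0 | 000-  (sole → essential)
  1 | -001,0--1,000-
  3 | 0--1  (sole → essential)
  5 | 0--1  (sole → essential)
  7 | 0--1  (sole → essential)
  9 | -001  (sole → essential)
  10 | 1-10  (sole → essential)
  14 | 1-10  (sole → essential)
Essential prime implicants: -001, 0--1, 000-, 1-10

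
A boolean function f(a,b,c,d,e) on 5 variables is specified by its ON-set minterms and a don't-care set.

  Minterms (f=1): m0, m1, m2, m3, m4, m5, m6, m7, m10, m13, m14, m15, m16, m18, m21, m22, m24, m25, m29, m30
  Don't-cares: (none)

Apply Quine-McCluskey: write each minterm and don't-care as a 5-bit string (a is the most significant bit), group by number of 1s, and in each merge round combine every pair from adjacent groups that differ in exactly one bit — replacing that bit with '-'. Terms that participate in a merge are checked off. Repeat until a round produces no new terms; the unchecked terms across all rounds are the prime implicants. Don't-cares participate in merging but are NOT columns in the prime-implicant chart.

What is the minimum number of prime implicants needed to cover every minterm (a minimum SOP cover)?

7

size-2^0 implicants → 00000(✓)  00001(✓)  00010(✓)  00011(✓)  00100(✓)  00101(✓)  00110(✓)  00111(✓)  01010(✓)  01101(✓)  01110(✓)  01111(✓)  10000(✓)  10010(✓)  10101(✓)  10110(✓)  11000(✓)  11001(✓)  11101(✓)  11110(✓)
size-2^1 implicants → -0000(✓)  -0010(✓)  -0101(✓)  -0110(✓)  -1101(✓)  -1110(✓)  0-010(✓)  0-101(✓)  0-110(✓)  0-111(✓)  00-00(✓)  00-01(✓)  00-10(✓)  00-11(✓)  000-0(✓)  000-1(✓)  0000-(✓)  0001-(✓)  001-0(✓)  001-1(✓)  0010-(✓)  0011-(✓)  01-10(✓)  011-1(✓)  0111-(✓)  1-000  1-101(✓)  1-110(✓)  10-10(✓)  100-0(✓)  11-01  1100-
size-2^2 implicants → --101  --110  -0-10  -00-0  0--10  0-1-1  0-11-  00--0(✓)  00--1(✓)  00-0-(✓)  00-1-(✓)  000--(✓)  001--(✓)
size-2^3 implicants → 00---
Unchecked terms (primes): --101, --110, -0-10, -00-0, 0--10, 0-1-1, 0-11-, 00---, 1-000, 11-01, 1100-
Minterm coverage:
  m0 ⊆ -00-0,00---
  m1 ⊆ 00--- [E]
  m2 ⊆ -0-10,-00-0,0--10,00---
  m3 ⊆ 00--- [E]
  m4 ⊆ 00--- [E]
  m5 ⊆ --101,0-1-1,00---
  m6 ⊆ --110,-0-10,0--10,0-11-,00---
  m7 ⊆ 0-1-1,0-11-,00---
  m10 ⊆ 0--10 [E]
  m13 ⊆ --101,0-1-1
  m14 ⊆ --110,0--10,0-11-
  m15 ⊆ 0-1-1,0-11-
  m16 ⊆ -00-0,1-000
  m18 ⊆ -0-10,-00-0
  m21 ⊆ --101 [E]
  m22 ⊆ --110,-0-10
  m24 ⊆ 1-000,1100-
  m25 ⊆ 11-01,1100-
  m29 ⊆ --101,11-01
  m30 ⊆ --110 [E]
E = {--101, --110, 0--10, 00---}
Petrick residual → -00-0, 0-1-1, 1100-
Cover = cd'e + cde' + b'c'e' + a'de' + a'ce + a'b' + abc'd'  |cover|=7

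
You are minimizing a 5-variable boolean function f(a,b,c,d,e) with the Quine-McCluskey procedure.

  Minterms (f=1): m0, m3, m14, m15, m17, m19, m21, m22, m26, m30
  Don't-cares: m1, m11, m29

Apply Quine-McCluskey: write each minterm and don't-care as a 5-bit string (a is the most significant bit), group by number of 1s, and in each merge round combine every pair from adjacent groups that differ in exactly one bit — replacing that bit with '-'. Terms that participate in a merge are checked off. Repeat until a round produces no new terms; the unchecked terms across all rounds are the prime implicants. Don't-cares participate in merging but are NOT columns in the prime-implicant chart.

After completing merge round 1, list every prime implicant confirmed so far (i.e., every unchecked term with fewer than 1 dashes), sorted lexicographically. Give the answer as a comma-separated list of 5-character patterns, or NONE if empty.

Round 0: 00000✓ 00001✓ 00011✓ 01011✓ 01110✓ 01111✓ 10001✓ 10011✓ 10101✓ 10110✓ 11010✓ 11101✓ 11110✓
Round 1: -0001✓ -0011✓ -1110 0-011 000-1✓ 0000- 01-11 0111- 1-101 1-110 10-01 100-1✓ 11-10
Round 2: -00-1
PIs = {-00-1, -1110, 0-011, 0000-, 01-11, 0111-, 1-101, 1-110, 10-01, 11-10}

NONE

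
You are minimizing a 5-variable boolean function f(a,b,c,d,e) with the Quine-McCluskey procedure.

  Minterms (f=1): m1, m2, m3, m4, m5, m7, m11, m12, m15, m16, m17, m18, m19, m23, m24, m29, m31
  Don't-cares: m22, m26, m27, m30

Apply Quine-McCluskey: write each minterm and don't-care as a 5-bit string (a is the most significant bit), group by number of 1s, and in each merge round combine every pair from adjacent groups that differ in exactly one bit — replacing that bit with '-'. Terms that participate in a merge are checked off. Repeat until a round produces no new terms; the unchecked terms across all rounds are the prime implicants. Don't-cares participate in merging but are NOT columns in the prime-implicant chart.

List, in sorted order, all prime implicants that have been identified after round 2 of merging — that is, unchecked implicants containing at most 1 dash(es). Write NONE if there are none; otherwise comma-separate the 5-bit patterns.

0-100, 0010-, 111-1

size-2^0 implicants → 00001(✓)  00010(✓)  00011(✓)  00100(✓)  00101(✓)  00111(✓)  01011(✓)  01100(✓)  01111(✓)  10000(✓)  10001(✓)  10010(✓)  10011(✓)  10110(✓)  10111(✓)  11000(✓)  11010(✓)  11011(✓)  11101(✓)  11110(✓)  11111(✓)
size-2^1 implicants → -0001(✓)  -0010(✓)  -0011(✓)  -0111(✓)  -1011(✓)  -1111(✓)  0-011(✓)  0-100  0-111(✓)  00-01(✓)  00-11(✓)  000-1(✓)  0001-(✓)  001-1(✓)  0010-  01-11(✓)  1-000(✓)  1-010(✓)  1-011(✓)  1-110(✓)  1-111(✓)  10-10(✓)  10-11(✓)  100-0(✓)  100-1(✓)  1000-(✓)  1001-(✓)  1011-(✓)  11-10(✓)  11-11(✓)  110-0(✓)  1101-(✓)  111-1  1111-(✓)
size-2^2 implicants → --011(✓)  --111(✓)  -0-11(✓)  -00-1  -001-  -1-11(✓)  0--11(✓)  00--1  1--10(✓)  1--11(✓)  1-0-0  1-01-(✓)  1-11-(✓)  10-1-(✓)  100--  11-1-(✓)
size-2^3 implicants → ---11  1--1-
Unchecked terms (primes): ---11, -00-1, -001-, 0-100, 00--1, 0010-, 1--1-, 1-0-0, 100--, 111-1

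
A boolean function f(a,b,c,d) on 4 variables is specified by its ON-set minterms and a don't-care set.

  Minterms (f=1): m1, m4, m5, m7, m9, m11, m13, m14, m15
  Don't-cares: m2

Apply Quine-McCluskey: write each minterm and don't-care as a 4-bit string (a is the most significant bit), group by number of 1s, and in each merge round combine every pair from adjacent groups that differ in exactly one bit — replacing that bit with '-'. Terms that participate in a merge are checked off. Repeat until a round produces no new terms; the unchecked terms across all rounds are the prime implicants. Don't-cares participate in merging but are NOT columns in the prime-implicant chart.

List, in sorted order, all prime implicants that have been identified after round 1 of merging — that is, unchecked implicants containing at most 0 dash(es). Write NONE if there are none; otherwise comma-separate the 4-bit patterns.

[col 0] 0001*, 0010, 0100*, 0101*, 0111*, 1001*, 1011*, 1101*, 1110*, 1111*
[col 1] -001*, -101*, -111*, 0-01*, 01-1*, 010-, 1-01*, 1-11*, 10-1*, 11-1*, 111-
[col 2] --01, -1-1, 1--1
Prime implicants: --01, -1-1, 0010, 010-, 1--1, 111-

0010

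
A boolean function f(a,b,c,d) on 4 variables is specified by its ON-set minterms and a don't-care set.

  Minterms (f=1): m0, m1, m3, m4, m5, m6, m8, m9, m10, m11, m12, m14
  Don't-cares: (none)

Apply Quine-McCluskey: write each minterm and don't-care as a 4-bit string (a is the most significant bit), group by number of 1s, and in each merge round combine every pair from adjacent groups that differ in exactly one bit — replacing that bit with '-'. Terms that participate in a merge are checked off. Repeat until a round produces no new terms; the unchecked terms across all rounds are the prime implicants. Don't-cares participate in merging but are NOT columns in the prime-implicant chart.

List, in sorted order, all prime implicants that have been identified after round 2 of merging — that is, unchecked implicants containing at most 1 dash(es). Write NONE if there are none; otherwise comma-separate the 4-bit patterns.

NONE

size-2^0 implicants → 0000(✓)  0001(✓)  0011(✓)  0100(✓)  0101(✓)  0110(✓)  1000(✓)  1001(✓)  1010(✓)  1011(✓)  1100(✓)  1110(✓)
size-2^1 implicants → -000(✓)  -001(✓)  -011(✓)  -100(✓)  -110(✓)  0-00(✓)  0-01(✓)  00-1(✓)  000-(✓)  01-0(✓)  010-(✓)  1-00(✓)  1-10(✓)  10-0(✓)  10-1(✓)  100-(✓)  101-(✓)  11-0(✓)
size-2^2 implicants → --00  -0-1  -00-  -1-0  0-0-  1--0  10--
Unchecked terms (primes): --00, -0-1, -00-, -1-0, 0-0-, 1--0, 10--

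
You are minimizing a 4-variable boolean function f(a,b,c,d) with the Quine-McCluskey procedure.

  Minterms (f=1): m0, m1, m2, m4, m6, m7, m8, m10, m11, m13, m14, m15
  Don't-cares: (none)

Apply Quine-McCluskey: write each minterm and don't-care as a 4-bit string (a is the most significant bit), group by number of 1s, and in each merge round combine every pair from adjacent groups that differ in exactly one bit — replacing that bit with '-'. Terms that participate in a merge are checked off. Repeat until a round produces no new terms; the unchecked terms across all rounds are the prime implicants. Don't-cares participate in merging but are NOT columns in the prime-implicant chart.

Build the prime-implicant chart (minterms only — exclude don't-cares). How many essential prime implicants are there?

Round 0: 0000✓ 0001✓ 0010✓ 0100✓ 0110✓ 0111✓ 1000✓ 1010✓ 1011✓ 1101✓ 1110✓ 1111✓
Round 1: -000✓ -010✓ -110✓ -111✓ 0-00✓ 0-10✓ 00-0✓ 000- 01-0✓ 011-✓ 1-10✓ 1-11✓ 10-0✓ 101-✓ 11-1 111-✓
Round 2: --10 -0-0 -11- 0--0 1-1-
PIs = {--10, -0-0, -11-, 0--0, 000-, 1-1-, 11-1}
Coverage chart:
  m0: -0-0,0--0,000-
  m1: 000- ←essential
  m2: --10,-0-0,0--0
  m4: 0--0 ←essential
  m6: --10,-11-,0--0
  m7: -11- ←essential
  m8: -0-0 ←essential
  m10: --10,-0-0,1-1-
  m11: 1-1- ←essential
  m13: 11-1 ←essential
  m14: --10,-11-,1-1-
  m15: -11-,1-1-,11-1
Essential: -0-0, -11-, 0--0, 000-, 1-1-, 11-1

6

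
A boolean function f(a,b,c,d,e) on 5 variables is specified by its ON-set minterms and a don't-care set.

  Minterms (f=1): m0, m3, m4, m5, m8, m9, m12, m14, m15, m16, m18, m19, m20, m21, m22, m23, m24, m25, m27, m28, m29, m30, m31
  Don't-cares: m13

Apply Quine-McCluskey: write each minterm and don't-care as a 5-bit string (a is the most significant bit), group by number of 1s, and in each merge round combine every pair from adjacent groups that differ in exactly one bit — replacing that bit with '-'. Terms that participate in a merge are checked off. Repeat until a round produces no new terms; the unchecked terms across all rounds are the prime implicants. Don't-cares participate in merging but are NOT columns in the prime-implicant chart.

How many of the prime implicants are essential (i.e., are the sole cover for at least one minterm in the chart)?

5

size-2^0 implicants → 00000(✓)  00011(✓)  00100(✓)  00101(✓)  01000(✓)  01001(✓)  01100(✓)  01101(✓)  01110(✓)  01111(✓)  10000(✓)  10010(✓)  10011(✓)  10100(✓)  10101(✓)  10110(✓)  10111(✓)  11000(✓)  11001(✓)  11011(✓)  11100(✓)  11101(✓)  11110(✓)  11111(✓)
size-2^1 implicants → -0000(✓)  -0011  -0100(✓)  -0101(✓)  -1000(✓)  -1001(✓)  -1100(✓)  -1101(✓)  -1110(✓)  -1111(✓)  0-000(✓)  0-100(✓)  0-101(✓)  00-00(✓)  0010-(✓)  01-00(✓)  01-01(✓)  0100-(✓)  011-0(✓)  011-1(✓)  0110-(✓)  0111-(✓)  1-000(✓)  1-011(✓)  1-100(✓)  1-101(✓)  1-110(✓)  1-111(✓)  10-00(✓)  10-10(✓)  10-11(✓)  100-0(✓)  1001-(✓)  101-0(✓)  101-1(✓)  1010-(✓)  1011-(✓)  11-00(✓)  11-01(✓)  11-11(✓)  110-1(✓)  1100-(✓)  111-0(✓)  111-1(✓)  1110-(✓)  1111-(✓)
size-2^2 implicants → --000(✓)  --100(✓)  --101(✓)  -0-00(✓)  -010-(✓)  -1-00(✓)  -1-01(✓)  -100-(✓)  -11-0(✓)  -11-1(✓)  -110-(✓)  -111-(✓)  0--00(✓)  0-10-(✓)  01-0-(✓)  011--(✓)  1--00(✓)  1--11  1-1-0(✓)  1-1-1(✓)  1-10-(✓)  1-11-(✓)  10--0  10-1-  101--(✓)  11--1  11-0-(✓)  111--(✓)
size-2^3 implicants → ---00  --10-  -1-0-  -11--  1-1--
Unchecked terms (primes): ---00, --10-, -0011, -1-0-, -11--, 1--11, 1-1--, 10--0, 10-1-, 11--1
Minterm coverage:
  m0 ⊆ ---00 [E]
  m3 ⊆ -0011 [E]
  m4 ⊆ ---00,--10-
  m5 ⊆ --10- [E]
  m8 ⊆ ---00,-1-0-
  m9 ⊆ -1-0- [E]
  m12 ⊆ ---00,--10-,-1-0-,-11--
  m14 ⊆ -11-- [E]
  m15 ⊆ -11-- [E]
  m16 ⊆ ---00,10--0
  m18 ⊆ 10--0,10-1-
  m19 ⊆ -0011,1--11,10-1-
  m20 ⊆ ---00,--10-,1-1--,10--0
  m21 ⊆ --10-,1-1--
  m22 ⊆ 1-1--,10--0,10-1-
  m23 ⊆ 1--11,1-1--,10-1-
  m24 ⊆ ---00,-1-0-
  m25 ⊆ -1-0-,11--1
  m27 ⊆ 1--11,11--1
  m28 ⊆ ---00,--10-,-1-0-,-11--,1-1--
  m29 ⊆ --10-,-1-0-,-11--,1-1--,11--1
  m30 ⊆ -11--,1-1--
  m31 ⊆ -11--,1--11,1-1--,11--1
E = {---00, --10-, -0011, -1-0-, -11--}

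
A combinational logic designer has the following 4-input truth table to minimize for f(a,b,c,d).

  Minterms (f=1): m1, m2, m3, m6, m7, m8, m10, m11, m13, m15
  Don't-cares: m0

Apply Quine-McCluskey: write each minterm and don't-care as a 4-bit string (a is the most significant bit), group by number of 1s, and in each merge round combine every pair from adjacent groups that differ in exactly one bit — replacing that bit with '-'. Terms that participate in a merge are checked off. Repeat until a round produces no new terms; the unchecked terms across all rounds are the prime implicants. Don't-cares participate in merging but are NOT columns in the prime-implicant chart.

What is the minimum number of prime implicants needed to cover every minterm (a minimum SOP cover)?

5

[col 0] 0000*, 0001*, 0010*, 0011*, 0110*, 0111*, 1000*, 1010*, 1011*, 1101*, 1111*
[col 1] -000*, -010*, -011*, -111*, 0-10*, 0-11*, 00-0*, 00-1*, 000-*, 001-*, 011-*, 1-11*, 10-0*, 101-*, 11-1
[col 2] --11, -0-0, -01-, 0-1-, 00--
Prime implicants: --11, -0-0, -01-, 0-1-, 00--, 11-1
PI chart (minterm → PIs covering it):
  1 | 00--  (sole → essential)
  2 | -0-0,-01-,0-1-,00--
  3 | --11,-01-,0-1-,00--
  6 | 0-1-  (sole → essential)
  7 | --11,0-1-
  8 | -0-0  (sole → essential)
  10 | -0-0,-01-
  11 | --11,-01-
  13 | 11-1  (sole → essential)
  15 | --11,11-1
Essential prime implicants: -0-0, 0-1-, 00--, 11-1
Petrick residual → --11
Minimum SOP uses 5 PIs: cd + b'd' + a'c + a'b' + abd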